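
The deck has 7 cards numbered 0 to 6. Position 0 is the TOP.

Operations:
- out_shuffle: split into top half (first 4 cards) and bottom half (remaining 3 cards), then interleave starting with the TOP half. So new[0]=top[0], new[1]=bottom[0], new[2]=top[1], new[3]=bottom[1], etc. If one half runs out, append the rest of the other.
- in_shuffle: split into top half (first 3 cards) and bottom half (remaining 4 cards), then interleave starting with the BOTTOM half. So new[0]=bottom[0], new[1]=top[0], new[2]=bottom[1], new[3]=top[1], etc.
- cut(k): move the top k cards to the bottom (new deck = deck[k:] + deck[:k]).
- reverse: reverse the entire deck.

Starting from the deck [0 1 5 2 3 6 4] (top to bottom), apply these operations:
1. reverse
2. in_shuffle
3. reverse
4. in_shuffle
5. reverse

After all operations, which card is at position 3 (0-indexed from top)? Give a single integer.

Answer: 3

Derivation:
After op 1 (reverse): [4 6 3 2 5 1 0]
After op 2 (in_shuffle): [2 4 5 6 1 3 0]
After op 3 (reverse): [0 3 1 6 5 4 2]
After op 4 (in_shuffle): [6 0 5 3 4 1 2]
After op 5 (reverse): [2 1 4 3 5 0 6]
Position 3: card 3.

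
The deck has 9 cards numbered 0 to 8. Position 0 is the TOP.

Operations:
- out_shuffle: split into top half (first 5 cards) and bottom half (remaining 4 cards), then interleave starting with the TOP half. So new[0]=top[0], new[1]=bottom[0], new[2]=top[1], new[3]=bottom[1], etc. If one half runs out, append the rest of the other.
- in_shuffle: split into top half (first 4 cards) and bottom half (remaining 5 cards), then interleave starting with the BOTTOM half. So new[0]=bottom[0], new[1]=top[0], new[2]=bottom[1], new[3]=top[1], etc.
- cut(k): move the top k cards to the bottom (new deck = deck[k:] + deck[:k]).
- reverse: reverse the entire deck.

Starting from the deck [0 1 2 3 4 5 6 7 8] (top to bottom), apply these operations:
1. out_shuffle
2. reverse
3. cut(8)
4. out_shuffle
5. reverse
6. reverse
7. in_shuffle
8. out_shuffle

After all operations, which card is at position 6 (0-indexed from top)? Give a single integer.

After op 1 (out_shuffle): [0 5 1 6 2 7 3 8 4]
After op 2 (reverse): [4 8 3 7 2 6 1 5 0]
After op 3 (cut(8)): [0 4 8 3 7 2 6 1 5]
After op 4 (out_shuffle): [0 2 4 6 8 1 3 5 7]
After op 5 (reverse): [7 5 3 1 8 6 4 2 0]
After op 6 (reverse): [0 2 4 6 8 1 3 5 7]
After op 7 (in_shuffle): [8 0 1 2 3 4 5 6 7]
After op 8 (out_shuffle): [8 4 0 5 1 6 2 7 3]
Position 6: card 2.

Answer: 2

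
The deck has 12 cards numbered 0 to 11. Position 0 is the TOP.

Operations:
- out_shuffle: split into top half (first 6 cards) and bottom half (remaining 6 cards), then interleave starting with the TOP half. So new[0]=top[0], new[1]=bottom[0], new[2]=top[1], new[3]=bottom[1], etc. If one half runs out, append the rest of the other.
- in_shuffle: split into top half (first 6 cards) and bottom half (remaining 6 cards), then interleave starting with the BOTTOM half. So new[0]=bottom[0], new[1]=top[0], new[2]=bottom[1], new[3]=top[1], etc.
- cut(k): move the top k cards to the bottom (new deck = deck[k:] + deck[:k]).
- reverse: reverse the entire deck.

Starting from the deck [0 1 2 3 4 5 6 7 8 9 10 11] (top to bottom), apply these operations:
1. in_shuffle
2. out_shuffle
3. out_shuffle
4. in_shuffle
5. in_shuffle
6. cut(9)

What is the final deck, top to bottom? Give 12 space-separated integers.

After op 1 (in_shuffle): [6 0 7 1 8 2 9 3 10 4 11 5]
After op 2 (out_shuffle): [6 9 0 3 7 10 1 4 8 11 2 5]
After op 3 (out_shuffle): [6 1 9 4 0 8 3 11 7 2 10 5]
After op 4 (in_shuffle): [3 6 11 1 7 9 2 4 10 0 5 8]
After op 5 (in_shuffle): [2 3 4 6 10 11 0 1 5 7 8 9]
After op 6 (cut(9)): [7 8 9 2 3 4 6 10 11 0 1 5]

Answer: 7 8 9 2 3 4 6 10 11 0 1 5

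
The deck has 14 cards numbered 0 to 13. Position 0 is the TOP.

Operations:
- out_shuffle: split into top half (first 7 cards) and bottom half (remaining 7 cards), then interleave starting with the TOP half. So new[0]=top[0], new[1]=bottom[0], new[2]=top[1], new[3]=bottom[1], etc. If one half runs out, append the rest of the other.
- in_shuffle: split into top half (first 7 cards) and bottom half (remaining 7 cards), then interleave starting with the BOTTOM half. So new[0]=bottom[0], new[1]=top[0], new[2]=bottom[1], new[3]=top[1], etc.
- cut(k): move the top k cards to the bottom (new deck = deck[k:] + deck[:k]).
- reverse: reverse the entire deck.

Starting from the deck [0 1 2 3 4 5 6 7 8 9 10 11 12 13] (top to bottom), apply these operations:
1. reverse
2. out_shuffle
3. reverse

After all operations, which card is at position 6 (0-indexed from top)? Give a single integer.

Answer: 3

Derivation:
After op 1 (reverse): [13 12 11 10 9 8 7 6 5 4 3 2 1 0]
After op 2 (out_shuffle): [13 6 12 5 11 4 10 3 9 2 8 1 7 0]
After op 3 (reverse): [0 7 1 8 2 9 3 10 4 11 5 12 6 13]
Position 6: card 3.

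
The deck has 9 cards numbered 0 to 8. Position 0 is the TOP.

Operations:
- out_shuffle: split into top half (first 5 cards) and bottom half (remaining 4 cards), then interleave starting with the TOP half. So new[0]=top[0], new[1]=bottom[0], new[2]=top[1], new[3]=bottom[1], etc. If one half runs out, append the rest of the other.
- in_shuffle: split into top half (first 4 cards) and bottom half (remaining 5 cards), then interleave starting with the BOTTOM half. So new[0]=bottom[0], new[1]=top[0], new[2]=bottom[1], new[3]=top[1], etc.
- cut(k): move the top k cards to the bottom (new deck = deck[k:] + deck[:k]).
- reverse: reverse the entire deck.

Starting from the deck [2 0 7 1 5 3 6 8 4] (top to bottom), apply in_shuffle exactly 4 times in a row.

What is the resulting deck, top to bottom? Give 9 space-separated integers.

Answer: 1 8 7 6 0 3 2 5 4

Derivation:
After op 1 (in_shuffle): [5 2 3 0 6 7 8 1 4]
After op 2 (in_shuffle): [6 5 7 2 8 3 1 0 4]
After op 3 (in_shuffle): [8 6 3 5 1 7 0 2 4]
After op 4 (in_shuffle): [1 8 7 6 0 3 2 5 4]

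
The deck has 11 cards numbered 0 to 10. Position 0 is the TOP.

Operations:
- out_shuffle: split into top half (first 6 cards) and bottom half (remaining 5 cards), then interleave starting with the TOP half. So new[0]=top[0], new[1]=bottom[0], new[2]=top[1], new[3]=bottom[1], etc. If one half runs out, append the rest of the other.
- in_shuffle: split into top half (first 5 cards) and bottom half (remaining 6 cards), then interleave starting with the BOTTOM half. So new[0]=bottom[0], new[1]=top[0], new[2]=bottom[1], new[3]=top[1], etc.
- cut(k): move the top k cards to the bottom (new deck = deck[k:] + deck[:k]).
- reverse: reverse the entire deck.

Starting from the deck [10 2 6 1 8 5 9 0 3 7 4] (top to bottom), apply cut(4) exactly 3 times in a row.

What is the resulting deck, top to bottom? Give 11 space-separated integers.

After op 1 (cut(4)): [8 5 9 0 3 7 4 10 2 6 1]
After op 2 (cut(4)): [3 7 4 10 2 6 1 8 5 9 0]
After op 3 (cut(4)): [2 6 1 8 5 9 0 3 7 4 10]

Answer: 2 6 1 8 5 9 0 3 7 4 10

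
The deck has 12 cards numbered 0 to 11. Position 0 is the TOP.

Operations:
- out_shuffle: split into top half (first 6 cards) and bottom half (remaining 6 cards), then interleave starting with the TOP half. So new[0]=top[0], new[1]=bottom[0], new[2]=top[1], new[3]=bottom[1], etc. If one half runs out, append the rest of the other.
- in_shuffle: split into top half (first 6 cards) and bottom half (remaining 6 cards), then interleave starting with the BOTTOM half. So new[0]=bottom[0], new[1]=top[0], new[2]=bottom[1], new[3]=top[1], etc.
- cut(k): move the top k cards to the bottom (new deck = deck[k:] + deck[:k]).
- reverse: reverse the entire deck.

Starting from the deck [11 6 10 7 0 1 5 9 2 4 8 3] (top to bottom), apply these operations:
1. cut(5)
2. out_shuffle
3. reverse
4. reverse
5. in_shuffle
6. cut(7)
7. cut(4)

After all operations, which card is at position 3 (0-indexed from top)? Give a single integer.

After op 1 (cut(5)): [1 5 9 2 4 8 3 11 6 10 7 0]
After op 2 (out_shuffle): [1 3 5 11 9 6 2 10 4 7 8 0]
After op 3 (reverse): [0 8 7 4 10 2 6 9 11 5 3 1]
After op 4 (reverse): [1 3 5 11 9 6 2 10 4 7 8 0]
After op 5 (in_shuffle): [2 1 10 3 4 5 7 11 8 9 0 6]
After op 6 (cut(7)): [11 8 9 0 6 2 1 10 3 4 5 7]
After op 7 (cut(4)): [6 2 1 10 3 4 5 7 11 8 9 0]
Position 3: card 10.

Answer: 10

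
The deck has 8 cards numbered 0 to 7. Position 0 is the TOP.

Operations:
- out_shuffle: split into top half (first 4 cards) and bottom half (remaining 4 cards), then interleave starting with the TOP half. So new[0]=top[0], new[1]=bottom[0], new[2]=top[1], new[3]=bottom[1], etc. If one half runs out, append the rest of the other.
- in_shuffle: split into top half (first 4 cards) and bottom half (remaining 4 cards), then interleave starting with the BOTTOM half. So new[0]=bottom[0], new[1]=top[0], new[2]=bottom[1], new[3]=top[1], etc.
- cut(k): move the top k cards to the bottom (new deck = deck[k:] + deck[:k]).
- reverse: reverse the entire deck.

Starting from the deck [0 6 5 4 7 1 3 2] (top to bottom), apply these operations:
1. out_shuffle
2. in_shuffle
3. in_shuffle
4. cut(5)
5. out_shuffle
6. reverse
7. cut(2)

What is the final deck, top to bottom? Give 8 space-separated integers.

Answer: 0 7 6 1 5 3 2 4

Derivation:
After op 1 (out_shuffle): [0 7 6 1 5 3 4 2]
After op 2 (in_shuffle): [5 0 3 7 4 6 2 1]
After op 3 (in_shuffle): [4 5 6 0 2 3 1 7]
After op 4 (cut(5)): [3 1 7 4 5 6 0 2]
After op 5 (out_shuffle): [3 5 1 6 7 0 4 2]
After op 6 (reverse): [2 4 0 7 6 1 5 3]
After op 7 (cut(2)): [0 7 6 1 5 3 2 4]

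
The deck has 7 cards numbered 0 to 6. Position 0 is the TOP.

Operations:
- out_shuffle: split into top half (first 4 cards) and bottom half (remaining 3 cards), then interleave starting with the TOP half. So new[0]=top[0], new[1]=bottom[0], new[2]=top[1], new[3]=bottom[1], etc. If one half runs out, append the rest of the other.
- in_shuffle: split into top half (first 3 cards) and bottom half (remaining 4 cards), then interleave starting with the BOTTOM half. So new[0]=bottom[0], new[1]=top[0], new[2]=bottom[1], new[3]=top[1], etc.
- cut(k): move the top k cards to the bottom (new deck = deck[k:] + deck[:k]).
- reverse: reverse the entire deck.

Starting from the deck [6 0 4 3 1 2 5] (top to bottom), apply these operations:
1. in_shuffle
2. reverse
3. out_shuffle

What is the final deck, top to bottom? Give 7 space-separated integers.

Answer: 5 1 4 6 2 3 0

Derivation:
After op 1 (in_shuffle): [3 6 1 0 2 4 5]
After op 2 (reverse): [5 4 2 0 1 6 3]
After op 3 (out_shuffle): [5 1 4 6 2 3 0]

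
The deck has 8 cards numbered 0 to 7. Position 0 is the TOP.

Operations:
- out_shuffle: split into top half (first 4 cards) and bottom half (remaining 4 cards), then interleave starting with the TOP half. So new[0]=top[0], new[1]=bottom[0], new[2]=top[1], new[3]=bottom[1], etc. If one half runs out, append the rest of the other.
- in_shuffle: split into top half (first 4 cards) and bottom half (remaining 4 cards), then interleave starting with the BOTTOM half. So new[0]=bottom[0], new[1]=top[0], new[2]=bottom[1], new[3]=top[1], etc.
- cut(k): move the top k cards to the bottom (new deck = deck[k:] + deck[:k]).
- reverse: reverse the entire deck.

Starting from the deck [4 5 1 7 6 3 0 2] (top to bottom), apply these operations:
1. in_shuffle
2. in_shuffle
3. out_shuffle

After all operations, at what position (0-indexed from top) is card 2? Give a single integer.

Answer: 1

Derivation:
After op 1 (in_shuffle): [6 4 3 5 0 1 2 7]
After op 2 (in_shuffle): [0 6 1 4 2 3 7 5]
After op 3 (out_shuffle): [0 2 6 3 1 7 4 5]
Card 2 is at position 1.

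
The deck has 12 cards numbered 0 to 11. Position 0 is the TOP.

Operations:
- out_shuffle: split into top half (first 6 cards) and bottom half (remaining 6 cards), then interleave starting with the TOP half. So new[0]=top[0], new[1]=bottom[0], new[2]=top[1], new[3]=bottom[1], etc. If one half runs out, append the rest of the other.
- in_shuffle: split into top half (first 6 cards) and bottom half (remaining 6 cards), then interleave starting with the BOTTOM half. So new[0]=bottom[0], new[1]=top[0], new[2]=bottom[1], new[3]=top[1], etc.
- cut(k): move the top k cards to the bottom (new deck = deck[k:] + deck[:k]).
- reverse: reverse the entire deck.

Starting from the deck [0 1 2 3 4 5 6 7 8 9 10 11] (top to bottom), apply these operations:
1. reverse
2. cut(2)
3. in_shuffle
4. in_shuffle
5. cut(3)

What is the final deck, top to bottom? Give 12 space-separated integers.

Answer: 9 11 2 5 8 10 1 4 7 0 3 6

Derivation:
After op 1 (reverse): [11 10 9 8 7 6 5 4 3 2 1 0]
After op 2 (cut(2)): [9 8 7 6 5 4 3 2 1 0 11 10]
After op 3 (in_shuffle): [3 9 2 8 1 7 0 6 11 5 10 4]
After op 4 (in_shuffle): [0 3 6 9 11 2 5 8 10 1 4 7]
After op 5 (cut(3)): [9 11 2 5 8 10 1 4 7 0 3 6]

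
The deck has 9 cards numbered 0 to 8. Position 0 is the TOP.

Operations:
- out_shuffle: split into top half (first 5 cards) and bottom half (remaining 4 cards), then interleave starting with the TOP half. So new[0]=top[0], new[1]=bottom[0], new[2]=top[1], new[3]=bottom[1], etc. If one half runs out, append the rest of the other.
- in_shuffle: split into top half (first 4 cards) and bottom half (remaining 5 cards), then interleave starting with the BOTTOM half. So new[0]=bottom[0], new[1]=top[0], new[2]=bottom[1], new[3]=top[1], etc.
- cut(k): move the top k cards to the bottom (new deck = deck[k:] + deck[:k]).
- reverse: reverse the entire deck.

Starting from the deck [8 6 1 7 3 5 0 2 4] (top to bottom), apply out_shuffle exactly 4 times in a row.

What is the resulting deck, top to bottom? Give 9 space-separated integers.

After op 1 (out_shuffle): [8 5 6 0 1 2 7 4 3]
After op 2 (out_shuffle): [8 2 5 7 6 4 0 3 1]
After op 3 (out_shuffle): [8 4 2 0 5 3 7 1 6]
After op 4 (out_shuffle): [8 3 4 7 2 1 0 6 5]

Answer: 8 3 4 7 2 1 0 6 5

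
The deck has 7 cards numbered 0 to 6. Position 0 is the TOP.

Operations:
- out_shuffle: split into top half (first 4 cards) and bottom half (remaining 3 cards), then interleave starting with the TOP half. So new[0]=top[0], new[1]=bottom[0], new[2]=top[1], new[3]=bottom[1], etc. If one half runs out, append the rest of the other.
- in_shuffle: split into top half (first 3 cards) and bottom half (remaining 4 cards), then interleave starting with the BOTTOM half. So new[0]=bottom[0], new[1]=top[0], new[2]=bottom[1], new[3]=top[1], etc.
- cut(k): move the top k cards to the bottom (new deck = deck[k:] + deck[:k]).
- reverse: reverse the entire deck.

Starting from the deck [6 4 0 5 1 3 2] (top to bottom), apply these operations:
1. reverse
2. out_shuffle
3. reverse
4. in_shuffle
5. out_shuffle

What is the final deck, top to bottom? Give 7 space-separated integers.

After op 1 (reverse): [2 3 1 5 0 4 6]
After op 2 (out_shuffle): [2 0 3 4 1 6 5]
After op 3 (reverse): [5 6 1 4 3 0 2]
After op 4 (in_shuffle): [4 5 3 6 0 1 2]
After op 5 (out_shuffle): [4 0 5 1 3 2 6]

Answer: 4 0 5 1 3 2 6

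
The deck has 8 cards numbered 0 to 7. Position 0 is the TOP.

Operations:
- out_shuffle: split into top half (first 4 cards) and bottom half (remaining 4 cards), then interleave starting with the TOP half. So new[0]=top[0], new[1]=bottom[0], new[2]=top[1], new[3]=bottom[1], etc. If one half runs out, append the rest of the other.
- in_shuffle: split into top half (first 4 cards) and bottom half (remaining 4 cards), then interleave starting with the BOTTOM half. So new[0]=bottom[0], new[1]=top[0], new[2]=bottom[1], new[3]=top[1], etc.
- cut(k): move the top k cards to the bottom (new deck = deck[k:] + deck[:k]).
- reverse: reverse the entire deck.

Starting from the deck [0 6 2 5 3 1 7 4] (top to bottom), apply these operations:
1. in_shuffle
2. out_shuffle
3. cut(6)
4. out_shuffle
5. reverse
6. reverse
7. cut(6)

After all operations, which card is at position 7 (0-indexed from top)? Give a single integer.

After op 1 (in_shuffle): [3 0 1 6 7 2 4 5]
After op 2 (out_shuffle): [3 7 0 2 1 4 6 5]
After op 3 (cut(6)): [6 5 3 7 0 2 1 4]
After op 4 (out_shuffle): [6 0 5 2 3 1 7 4]
After op 5 (reverse): [4 7 1 3 2 5 0 6]
After op 6 (reverse): [6 0 5 2 3 1 7 4]
After op 7 (cut(6)): [7 4 6 0 5 2 3 1]
Position 7: card 1.

Answer: 1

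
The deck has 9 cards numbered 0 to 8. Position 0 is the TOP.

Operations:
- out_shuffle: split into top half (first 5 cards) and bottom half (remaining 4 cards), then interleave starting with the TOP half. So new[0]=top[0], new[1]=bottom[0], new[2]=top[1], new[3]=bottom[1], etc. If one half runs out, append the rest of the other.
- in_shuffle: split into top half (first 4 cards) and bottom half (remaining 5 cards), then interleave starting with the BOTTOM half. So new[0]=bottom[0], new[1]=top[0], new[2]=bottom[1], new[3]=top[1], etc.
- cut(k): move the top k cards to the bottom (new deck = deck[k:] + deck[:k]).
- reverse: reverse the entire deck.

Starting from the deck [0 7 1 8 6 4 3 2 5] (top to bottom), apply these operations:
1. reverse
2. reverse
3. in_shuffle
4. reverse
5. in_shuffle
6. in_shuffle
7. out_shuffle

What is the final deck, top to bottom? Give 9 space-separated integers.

After op 1 (reverse): [5 2 3 4 6 8 1 7 0]
After op 2 (reverse): [0 7 1 8 6 4 3 2 5]
After op 3 (in_shuffle): [6 0 4 7 3 1 2 8 5]
After op 4 (reverse): [5 8 2 1 3 7 4 0 6]
After op 5 (in_shuffle): [3 5 7 8 4 2 0 1 6]
After op 6 (in_shuffle): [4 3 2 5 0 7 1 8 6]
After op 7 (out_shuffle): [4 7 3 1 2 8 5 6 0]

Answer: 4 7 3 1 2 8 5 6 0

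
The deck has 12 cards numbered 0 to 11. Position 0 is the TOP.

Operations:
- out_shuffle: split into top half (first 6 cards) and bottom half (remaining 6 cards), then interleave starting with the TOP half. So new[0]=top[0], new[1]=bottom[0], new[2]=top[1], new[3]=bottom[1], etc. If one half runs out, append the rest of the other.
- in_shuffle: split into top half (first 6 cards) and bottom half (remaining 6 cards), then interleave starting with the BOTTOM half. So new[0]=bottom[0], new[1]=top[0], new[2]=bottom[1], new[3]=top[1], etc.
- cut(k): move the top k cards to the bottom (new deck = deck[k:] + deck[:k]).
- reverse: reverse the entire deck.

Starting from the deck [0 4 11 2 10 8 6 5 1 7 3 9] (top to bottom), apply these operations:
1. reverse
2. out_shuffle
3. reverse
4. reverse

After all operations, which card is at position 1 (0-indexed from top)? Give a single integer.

After op 1 (reverse): [9 3 7 1 5 6 8 10 2 11 4 0]
After op 2 (out_shuffle): [9 8 3 10 7 2 1 11 5 4 6 0]
After op 3 (reverse): [0 6 4 5 11 1 2 7 10 3 8 9]
After op 4 (reverse): [9 8 3 10 7 2 1 11 5 4 6 0]
Position 1: card 8.

Answer: 8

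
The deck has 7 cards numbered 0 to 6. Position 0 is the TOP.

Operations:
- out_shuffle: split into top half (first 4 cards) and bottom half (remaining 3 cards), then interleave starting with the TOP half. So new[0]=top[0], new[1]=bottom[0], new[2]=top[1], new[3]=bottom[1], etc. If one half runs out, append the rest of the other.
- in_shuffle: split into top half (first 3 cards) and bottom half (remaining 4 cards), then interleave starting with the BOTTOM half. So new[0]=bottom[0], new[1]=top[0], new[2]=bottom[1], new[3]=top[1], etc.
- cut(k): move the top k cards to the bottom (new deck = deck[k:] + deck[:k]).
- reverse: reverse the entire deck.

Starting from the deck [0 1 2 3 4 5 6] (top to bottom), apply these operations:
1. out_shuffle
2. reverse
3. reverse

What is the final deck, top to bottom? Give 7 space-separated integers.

After op 1 (out_shuffle): [0 4 1 5 2 6 3]
After op 2 (reverse): [3 6 2 5 1 4 0]
After op 3 (reverse): [0 4 1 5 2 6 3]

Answer: 0 4 1 5 2 6 3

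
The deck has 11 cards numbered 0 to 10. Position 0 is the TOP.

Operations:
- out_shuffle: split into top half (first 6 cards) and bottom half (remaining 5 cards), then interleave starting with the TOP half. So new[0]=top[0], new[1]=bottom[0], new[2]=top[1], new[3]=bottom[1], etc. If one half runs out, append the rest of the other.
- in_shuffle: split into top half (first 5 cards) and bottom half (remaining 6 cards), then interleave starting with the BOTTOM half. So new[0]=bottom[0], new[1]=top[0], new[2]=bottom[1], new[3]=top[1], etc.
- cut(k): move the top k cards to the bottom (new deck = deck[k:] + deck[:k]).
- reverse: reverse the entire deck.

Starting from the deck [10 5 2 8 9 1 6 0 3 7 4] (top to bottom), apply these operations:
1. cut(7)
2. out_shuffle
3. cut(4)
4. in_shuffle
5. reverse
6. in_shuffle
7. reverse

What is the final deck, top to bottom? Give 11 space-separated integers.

Answer: 6 2 7 1 5 3 9 10 0 8 4

Derivation:
After op 1 (cut(7)): [0 3 7 4 10 5 2 8 9 1 6]
After op 2 (out_shuffle): [0 2 3 8 7 9 4 1 10 6 5]
After op 3 (cut(4)): [7 9 4 1 10 6 5 0 2 3 8]
After op 4 (in_shuffle): [6 7 5 9 0 4 2 1 3 10 8]
After op 5 (reverse): [8 10 3 1 2 4 0 9 5 7 6]
After op 6 (in_shuffle): [4 8 0 10 9 3 5 1 7 2 6]
After op 7 (reverse): [6 2 7 1 5 3 9 10 0 8 4]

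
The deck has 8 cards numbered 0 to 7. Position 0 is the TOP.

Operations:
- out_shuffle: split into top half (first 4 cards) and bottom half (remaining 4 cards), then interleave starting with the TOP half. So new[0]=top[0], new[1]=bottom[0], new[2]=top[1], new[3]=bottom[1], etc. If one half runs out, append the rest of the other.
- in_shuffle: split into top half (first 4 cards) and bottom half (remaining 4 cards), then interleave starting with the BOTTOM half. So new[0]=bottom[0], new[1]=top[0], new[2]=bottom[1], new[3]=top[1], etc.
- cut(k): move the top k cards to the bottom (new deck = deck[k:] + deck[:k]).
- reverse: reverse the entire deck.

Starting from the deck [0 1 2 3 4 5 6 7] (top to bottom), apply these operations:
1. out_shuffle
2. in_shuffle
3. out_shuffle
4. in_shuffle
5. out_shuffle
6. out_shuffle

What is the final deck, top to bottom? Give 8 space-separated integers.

After op 1 (out_shuffle): [0 4 1 5 2 6 3 7]
After op 2 (in_shuffle): [2 0 6 4 3 1 7 5]
After op 3 (out_shuffle): [2 3 0 1 6 7 4 5]
After op 4 (in_shuffle): [6 2 7 3 4 0 5 1]
After op 5 (out_shuffle): [6 4 2 0 7 5 3 1]
After op 6 (out_shuffle): [6 7 4 5 2 3 0 1]

Answer: 6 7 4 5 2 3 0 1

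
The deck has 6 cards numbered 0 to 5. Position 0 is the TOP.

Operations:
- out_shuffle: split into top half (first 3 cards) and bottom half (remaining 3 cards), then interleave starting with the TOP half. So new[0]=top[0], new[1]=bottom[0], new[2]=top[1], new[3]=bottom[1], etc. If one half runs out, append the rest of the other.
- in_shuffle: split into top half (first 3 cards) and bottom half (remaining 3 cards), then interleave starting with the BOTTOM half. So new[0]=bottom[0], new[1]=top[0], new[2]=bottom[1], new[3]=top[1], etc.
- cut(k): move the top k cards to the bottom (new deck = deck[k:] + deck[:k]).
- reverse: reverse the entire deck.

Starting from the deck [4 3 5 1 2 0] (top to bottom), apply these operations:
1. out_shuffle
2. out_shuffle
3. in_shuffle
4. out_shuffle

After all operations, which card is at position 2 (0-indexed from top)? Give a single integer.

Answer: 4

Derivation:
After op 1 (out_shuffle): [4 1 3 2 5 0]
After op 2 (out_shuffle): [4 2 1 5 3 0]
After op 3 (in_shuffle): [5 4 3 2 0 1]
After op 4 (out_shuffle): [5 2 4 0 3 1]
Position 2: card 4.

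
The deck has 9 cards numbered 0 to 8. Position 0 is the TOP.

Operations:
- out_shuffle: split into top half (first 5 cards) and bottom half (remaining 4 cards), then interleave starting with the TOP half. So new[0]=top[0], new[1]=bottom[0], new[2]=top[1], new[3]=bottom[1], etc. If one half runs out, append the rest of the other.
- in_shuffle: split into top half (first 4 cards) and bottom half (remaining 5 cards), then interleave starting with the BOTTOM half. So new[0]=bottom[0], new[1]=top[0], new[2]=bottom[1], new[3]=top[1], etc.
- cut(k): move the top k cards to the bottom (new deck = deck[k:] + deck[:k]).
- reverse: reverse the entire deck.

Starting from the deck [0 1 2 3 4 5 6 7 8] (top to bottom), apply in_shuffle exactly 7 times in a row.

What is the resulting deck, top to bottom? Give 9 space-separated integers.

After op 1 (in_shuffle): [4 0 5 1 6 2 7 3 8]
After op 2 (in_shuffle): [6 4 2 0 7 5 3 1 8]
After op 3 (in_shuffle): [7 6 5 4 3 2 1 0 8]
After op 4 (in_shuffle): [3 7 2 6 1 5 0 4 8]
After op 5 (in_shuffle): [1 3 5 7 0 2 4 6 8]
After op 6 (in_shuffle): [0 1 2 3 4 5 6 7 8]
After op 7 (in_shuffle): [4 0 5 1 6 2 7 3 8]

Answer: 4 0 5 1 6 2 7 3 8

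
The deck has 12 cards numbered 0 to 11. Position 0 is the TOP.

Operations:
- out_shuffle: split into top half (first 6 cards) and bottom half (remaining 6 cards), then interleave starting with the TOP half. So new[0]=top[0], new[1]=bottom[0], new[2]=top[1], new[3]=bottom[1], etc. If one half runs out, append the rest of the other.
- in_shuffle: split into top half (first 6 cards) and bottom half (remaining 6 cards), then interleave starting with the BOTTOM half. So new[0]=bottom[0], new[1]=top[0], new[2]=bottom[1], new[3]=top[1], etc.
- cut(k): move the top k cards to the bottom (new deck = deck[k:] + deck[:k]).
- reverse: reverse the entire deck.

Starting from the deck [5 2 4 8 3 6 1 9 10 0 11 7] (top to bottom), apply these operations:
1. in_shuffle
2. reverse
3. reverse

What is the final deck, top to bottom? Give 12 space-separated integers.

Answer: 1 5 9 2 10 4 0 8 11 3 7 6

Derivation:
After op 1 (in_shuffle): [1 5 9 2 10 4 0 8 11 3 7 6]
After op 2 (reverse): [6 7 3 11 8 0 4 10 2 9 5 1]
After op 3 (reverse): [1 5 9 2 10 4 0 8 11 3 7 6]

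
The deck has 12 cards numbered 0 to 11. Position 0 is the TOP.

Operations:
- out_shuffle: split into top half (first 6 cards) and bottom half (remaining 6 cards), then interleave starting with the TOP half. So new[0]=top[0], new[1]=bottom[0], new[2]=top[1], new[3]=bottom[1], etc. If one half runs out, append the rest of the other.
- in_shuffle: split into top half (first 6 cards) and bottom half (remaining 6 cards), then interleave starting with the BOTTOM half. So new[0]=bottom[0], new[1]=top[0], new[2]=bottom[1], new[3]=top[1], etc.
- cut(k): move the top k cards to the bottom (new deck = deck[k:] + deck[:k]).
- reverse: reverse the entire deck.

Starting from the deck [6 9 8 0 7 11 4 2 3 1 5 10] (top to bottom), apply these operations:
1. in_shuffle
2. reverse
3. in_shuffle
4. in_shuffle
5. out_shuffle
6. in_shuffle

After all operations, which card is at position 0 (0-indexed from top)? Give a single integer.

After op 1 (in_shuffle): [4 6 2 9 3 8 1 0 5 7 10 11]
After op 2 (reverse): [11 10 7 5 0 1 8 3 9 2 6 4]
After op 3 (in_shuffle): [8 11 3 10 9 7 2 5 6 0 4 1]
After op 4 (in_shuffle): [2 8 5 11 6 3 0 10 4 9 1 7]
After op 5 (out_shuffle): [2 0 8 10 5 4 11 9 6 1 3 7]
After op 6 (in_shuffle): [11 2 9 0 6 8 1 10 3 5 7 4]
Position 0: card 11.

Answer: 11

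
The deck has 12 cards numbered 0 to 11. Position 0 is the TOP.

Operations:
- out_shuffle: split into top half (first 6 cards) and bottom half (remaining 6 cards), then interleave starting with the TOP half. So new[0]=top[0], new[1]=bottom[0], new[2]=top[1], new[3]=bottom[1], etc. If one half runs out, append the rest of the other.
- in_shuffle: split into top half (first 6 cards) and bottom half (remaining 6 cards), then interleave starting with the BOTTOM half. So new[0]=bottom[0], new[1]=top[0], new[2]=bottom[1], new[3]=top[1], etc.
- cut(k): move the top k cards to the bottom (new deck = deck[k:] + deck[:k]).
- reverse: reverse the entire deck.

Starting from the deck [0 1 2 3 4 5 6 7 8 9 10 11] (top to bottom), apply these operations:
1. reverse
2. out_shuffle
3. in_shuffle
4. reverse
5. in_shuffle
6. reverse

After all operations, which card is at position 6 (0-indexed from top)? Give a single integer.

After op 1 (reverse): [11 10 9 8 7 6 5 4 3 2 1 0]
After op 2 (out_shuffle): [11 5 10 4 9 3 8 2 7 1 6 0]
After op 3 (in_shuffle): [8 11 2 5 7 10 1 4 6 9 0 3]
After op 4 (reverse): [3 0 9 6 4 1 10 7 5 2 11 8]
After op 5 (in_shuffle): [10 3 7 0 5 9 2 6 11 4 8 1]
After op 6 (reverse): [1 8 4 11 6 2 9 5 0 7 3 10]
Position 6: card 9.

Answer: 9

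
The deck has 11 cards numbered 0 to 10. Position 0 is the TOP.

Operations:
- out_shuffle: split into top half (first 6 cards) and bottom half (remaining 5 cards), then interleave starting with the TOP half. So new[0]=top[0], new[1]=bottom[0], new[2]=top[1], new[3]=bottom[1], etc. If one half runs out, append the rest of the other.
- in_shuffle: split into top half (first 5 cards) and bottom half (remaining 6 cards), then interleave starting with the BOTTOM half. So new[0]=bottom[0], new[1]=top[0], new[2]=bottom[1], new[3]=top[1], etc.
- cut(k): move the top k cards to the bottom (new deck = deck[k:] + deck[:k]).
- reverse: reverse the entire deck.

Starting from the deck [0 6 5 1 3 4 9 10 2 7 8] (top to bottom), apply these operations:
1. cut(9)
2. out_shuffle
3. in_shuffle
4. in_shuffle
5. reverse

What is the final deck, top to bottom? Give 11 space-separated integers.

After op 1 (cut(9)): [7 8 0 6 5 1 3 4 9 10 2]
After op 2 (out_shuffle): [7 3 8 4 0 9 6 10 5 2 1]
After op 3 (in_shuffle): [9 7 6 3 10 8 5 4 2 0 1]
After op 4 (in_shuffle): [8 9 5 7 4 6 2 3 0 10 1]
After op 5 (reverse): [1 10 0 3 2 6 4 7 5 9 8]

Answer: 1 10 0 3 2 6 4 7 5 9 8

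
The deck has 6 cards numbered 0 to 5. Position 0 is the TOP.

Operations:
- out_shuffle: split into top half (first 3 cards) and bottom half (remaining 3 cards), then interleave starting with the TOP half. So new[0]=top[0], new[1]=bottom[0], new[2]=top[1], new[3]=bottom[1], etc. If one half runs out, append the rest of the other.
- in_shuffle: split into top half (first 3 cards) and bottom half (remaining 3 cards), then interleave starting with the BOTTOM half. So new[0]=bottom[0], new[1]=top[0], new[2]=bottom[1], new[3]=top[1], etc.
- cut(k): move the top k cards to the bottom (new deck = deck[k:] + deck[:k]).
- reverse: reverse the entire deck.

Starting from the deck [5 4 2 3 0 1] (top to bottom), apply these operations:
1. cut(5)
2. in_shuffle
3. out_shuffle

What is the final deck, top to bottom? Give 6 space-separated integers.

Answer: 2 5 1 0 3 4

Derivation:
After op 1 (cut(5)): [1 5 4 2 3 0]
After op 2 (in_shuffle): [2 1 3 5 0 4]
After op 3 (out_shuffle): [2 5 1 0 3 4]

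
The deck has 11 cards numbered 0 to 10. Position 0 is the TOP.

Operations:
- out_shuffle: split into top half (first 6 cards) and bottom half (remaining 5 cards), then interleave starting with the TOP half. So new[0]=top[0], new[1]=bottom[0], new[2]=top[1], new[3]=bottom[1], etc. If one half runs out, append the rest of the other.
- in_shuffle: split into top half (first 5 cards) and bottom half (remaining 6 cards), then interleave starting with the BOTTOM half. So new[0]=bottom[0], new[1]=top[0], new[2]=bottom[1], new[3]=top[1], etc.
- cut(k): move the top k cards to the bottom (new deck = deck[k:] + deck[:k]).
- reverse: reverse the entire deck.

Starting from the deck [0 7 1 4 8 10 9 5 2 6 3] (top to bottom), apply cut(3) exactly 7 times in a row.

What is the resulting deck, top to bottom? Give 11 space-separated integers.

After op 1 (cut(3)): [4 8 10 9 5 2 6 3 0 7 1]
After op 2 (cut(3)): [9 5 2 6 3 0 7 1 4 8 10]
After op 3 (cut(3)): [6 3 0 7 1 4 8 10 9 5 2]
After op 4 (cut(3)): [7 1 4 8 10 9 5 2 6 3 0]
After op 5 (cut(3)): [8 10 9 5 2 6 3 0 7 1 4]
After op 6 (cut(3)): [5 2 6 3 0 7 1 4 8 10 9]
After op 7 (cut(3)): [3 0 7 1 4 8 10 9 5 2 6]

Answer: 3 0 7 1 4 8 10 9 5 2 6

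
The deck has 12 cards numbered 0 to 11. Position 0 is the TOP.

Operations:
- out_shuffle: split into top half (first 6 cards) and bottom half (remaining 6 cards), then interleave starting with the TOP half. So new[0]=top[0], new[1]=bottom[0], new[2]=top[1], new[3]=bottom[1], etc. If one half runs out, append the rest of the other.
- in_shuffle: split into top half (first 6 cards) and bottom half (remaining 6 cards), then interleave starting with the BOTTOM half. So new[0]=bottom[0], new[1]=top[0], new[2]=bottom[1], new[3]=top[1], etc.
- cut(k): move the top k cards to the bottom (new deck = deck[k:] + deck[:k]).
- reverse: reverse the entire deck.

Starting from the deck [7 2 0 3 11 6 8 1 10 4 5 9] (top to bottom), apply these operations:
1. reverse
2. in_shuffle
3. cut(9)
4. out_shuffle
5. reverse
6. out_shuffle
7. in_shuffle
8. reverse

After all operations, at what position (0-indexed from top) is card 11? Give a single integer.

Answer: 6

Derivation:
After op 1 (reverse): [9 5 4 10 1 8 6 11 3 0 2 7]
After op 2 (in_shuffle): [6 9 11 5 3 4 0 10 2 1 7 8]
After op 3 (cut(9)): [1 7 8 6 9 11 5 3 4 0 10 2]
After op 4 (out_shuffle): [1 5 7 3 8 4 6 0 9 10 11 2]
After op 5 (reverse): [2 11 10 9 0 6 4 8 3 7 5 1]
After op 6 (out_shuffle): [2 4 11 8 10 3 9 7 0 5 6 1]
After op 7 (in_shuffle): [9 2 7 4 0 11 5 8 6 10 1 3]
After op 8 (reverse): [3 1 10 6 8 5 11 0 4 7 2 9]
Card 11 is at position 6.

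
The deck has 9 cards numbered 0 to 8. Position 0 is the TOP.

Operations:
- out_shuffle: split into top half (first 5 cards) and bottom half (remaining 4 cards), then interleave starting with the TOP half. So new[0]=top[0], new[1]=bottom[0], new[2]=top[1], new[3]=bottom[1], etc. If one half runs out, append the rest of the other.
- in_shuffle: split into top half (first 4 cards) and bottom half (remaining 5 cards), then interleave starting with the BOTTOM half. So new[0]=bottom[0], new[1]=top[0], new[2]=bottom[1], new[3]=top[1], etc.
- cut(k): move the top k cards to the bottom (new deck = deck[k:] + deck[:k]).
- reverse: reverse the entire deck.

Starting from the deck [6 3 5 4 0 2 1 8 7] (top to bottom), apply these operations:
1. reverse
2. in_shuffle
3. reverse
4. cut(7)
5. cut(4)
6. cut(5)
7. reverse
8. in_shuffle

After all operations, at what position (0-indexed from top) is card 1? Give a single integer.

Answer: 7

Derivation:
After op 1 (reverse): [7 8 1 2 0 4 5 3 6]
After op 2 (in_shuffle): [0 7 4 8 5 1 3 2 6]
After op 3 (reverse): [6 2 3 1 5 8 4 7 0]
After op 4 (cut(7)): [7 0 6 2 3 1 5 8 4]
After op 5 (cut(4)): [3 1 5 8 4 7 0 6 2]
After op 6 (cut(5)): [7 0 6 2 3 1 5 8 4]
After op 7 (reverse): [4 8 5 1 3 2 6 0 7]
After op 8 (in_shuffle): [3 4 2 8 6 5 0 1 7]
Card 1 is at position 7.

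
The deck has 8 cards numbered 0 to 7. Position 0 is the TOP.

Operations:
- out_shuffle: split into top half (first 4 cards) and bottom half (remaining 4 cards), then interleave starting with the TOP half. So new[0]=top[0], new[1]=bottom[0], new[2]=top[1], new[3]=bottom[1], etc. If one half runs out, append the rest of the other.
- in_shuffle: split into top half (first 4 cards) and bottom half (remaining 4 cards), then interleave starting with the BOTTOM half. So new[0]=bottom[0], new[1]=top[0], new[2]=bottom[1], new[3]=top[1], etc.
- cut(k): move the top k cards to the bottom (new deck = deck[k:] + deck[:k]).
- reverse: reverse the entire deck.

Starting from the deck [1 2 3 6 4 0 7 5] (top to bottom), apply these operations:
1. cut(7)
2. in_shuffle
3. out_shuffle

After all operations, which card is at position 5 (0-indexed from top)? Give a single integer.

After op 1 (cut(7)): [5 1 2 3 6 4 0 7]
After op 2 (in_shuffle): [6 5 4 1 0 2 7 3]
After op 3 (out_shuffle): [6 0 5 2 4 7 1 3]
Position 5: card 7.

Answer: 7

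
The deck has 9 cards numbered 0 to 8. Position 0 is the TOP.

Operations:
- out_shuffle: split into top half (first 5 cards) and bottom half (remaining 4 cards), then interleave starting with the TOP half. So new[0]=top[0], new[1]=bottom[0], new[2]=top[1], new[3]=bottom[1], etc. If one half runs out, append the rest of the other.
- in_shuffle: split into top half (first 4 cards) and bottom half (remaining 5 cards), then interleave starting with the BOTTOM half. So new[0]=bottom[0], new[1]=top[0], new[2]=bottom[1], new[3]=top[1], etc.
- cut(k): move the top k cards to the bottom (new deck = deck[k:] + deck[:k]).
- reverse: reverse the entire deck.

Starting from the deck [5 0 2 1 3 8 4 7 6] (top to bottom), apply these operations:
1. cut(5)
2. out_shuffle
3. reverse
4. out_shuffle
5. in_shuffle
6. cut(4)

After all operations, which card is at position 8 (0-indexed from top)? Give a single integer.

After op 1 (cut(5)): [8 4 7 6 5 0 2 1 3]
After op 2 (out_shuffle): [8 0 4 2 7 1 6 3 5]
After op 3 (reverse): [5 3 6 1 7 2 4 0 8]
After op 4 (out_shuffle): [5 2 3 4 6 0 1 8 7]
After op 5 (in_shuffle): [6 5 0 2 1 3 8 4 7]
After op 6 (cut(4)): [1 3 8 4 7 6 5 0 2]
Position 8: card 2.

Answer: 2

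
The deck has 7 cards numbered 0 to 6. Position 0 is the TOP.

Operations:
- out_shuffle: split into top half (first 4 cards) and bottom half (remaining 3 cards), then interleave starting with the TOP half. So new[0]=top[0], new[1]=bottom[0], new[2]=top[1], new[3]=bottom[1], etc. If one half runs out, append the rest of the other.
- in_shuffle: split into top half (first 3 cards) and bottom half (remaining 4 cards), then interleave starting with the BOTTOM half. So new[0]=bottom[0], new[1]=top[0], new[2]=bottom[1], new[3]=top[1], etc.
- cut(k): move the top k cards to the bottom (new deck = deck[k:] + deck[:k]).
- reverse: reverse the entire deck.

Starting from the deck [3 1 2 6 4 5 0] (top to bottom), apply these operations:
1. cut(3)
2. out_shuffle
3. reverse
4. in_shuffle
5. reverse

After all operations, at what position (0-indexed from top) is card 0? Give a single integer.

After op 1 (cut(3)): [6 4 5 0 3 1 2]
After op 2 (out_shuffle): [6 3 4 1 5 2 0]
After op 3 (reverse): [0 2 5 1 4 3 6]
After op 4 (in_shuffle): [1 0 4 2 3 5 6]
After op 5 (reverse): [6 5 3 2 4 0 1]
Card 0 is at position 5.

Answer: 5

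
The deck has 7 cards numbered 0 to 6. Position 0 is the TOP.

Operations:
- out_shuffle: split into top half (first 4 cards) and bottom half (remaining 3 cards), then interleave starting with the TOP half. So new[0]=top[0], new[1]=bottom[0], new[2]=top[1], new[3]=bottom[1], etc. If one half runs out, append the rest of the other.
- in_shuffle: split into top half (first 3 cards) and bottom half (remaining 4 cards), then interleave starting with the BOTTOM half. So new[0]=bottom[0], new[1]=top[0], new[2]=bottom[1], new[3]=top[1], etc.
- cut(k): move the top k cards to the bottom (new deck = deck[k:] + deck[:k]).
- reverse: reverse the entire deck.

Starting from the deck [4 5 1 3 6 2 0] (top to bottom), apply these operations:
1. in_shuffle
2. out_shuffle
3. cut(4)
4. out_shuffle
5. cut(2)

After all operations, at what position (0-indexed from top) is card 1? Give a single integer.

Answer: 3

Derivation:
After op 1 (in_shuffle): [3 4 6 5 2 1 0]
After op 2 (out_shuffle): [3 2 4 1 6 0 5]
After op 3 (cut(4)): [6 0 5 3 2 4 1]
After op 4 (out_shuffle): [6 2 0 4 5 1 3]
After op 5 (cut(2)): [0 4 5 1 3 6 2]
Card 1 is at position 3.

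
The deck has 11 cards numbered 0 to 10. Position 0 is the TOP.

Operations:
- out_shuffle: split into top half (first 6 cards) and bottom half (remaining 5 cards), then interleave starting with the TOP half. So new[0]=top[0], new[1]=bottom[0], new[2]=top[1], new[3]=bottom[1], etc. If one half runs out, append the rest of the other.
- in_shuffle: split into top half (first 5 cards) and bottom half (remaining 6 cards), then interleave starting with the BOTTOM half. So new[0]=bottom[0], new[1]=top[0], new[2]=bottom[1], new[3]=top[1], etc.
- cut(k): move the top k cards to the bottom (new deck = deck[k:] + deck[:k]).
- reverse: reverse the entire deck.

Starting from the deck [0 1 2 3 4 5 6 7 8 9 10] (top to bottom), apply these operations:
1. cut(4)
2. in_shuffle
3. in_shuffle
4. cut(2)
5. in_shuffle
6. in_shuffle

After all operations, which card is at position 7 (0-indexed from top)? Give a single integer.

Answer: 4

Derivation:
After op 1 (cut(4)): [4 5 6 7 8 9 10 0 1 2 3]
After op 2 (in_shuffle): [9 4 10 5 0 6 1 7 2 8 3]
After op 3 (in_shuffle): [6 9 1 4 7 10 2 5 8 0 3]
After op 4 (cut(2)): [1 4 7 10 2 5 8 0 3 6 9]
After op 5 (in_shuffle): [5 1 8 4 0 7 3 10 6 2 9]
After op 6 (in_shuffle): [7 5 3 1 10 8 6 4 2 0 9]
Position 7: card 4.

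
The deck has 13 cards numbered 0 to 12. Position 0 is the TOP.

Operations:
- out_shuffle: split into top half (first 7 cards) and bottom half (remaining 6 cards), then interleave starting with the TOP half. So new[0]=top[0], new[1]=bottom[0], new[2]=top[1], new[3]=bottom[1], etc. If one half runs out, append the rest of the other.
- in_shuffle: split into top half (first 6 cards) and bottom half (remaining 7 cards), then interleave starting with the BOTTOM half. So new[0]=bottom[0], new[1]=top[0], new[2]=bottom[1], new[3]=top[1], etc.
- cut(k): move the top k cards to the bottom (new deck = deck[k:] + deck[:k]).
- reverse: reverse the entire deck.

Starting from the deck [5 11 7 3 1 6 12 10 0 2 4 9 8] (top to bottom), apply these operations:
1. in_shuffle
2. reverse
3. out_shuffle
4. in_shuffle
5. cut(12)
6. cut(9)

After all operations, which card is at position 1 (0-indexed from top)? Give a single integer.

After op 1 (in_shuffle): [12 5 10 11 0 7 2 3 4 1 9 6 8]
After op 2 (reverse): [8 6 9 1 4 3 2 7 0 11 10 5 12]
After op 3 (out_shuffle): [8 7 6 0 9 11 1 10 4 5 3 12 2]
After op 4 (in_shuffle): [1 8 10 7 4 6 5 0 3 9 12 11 2]
After op 5 (cut(12)): [2 1 8 10 7 4 6 5 0 3 9 12 11]
After op 6 (cut(9)): [3 9 12 11 2 1 8 10 7 4 6 5 0]
Position 1: card 9.

Answer: 9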